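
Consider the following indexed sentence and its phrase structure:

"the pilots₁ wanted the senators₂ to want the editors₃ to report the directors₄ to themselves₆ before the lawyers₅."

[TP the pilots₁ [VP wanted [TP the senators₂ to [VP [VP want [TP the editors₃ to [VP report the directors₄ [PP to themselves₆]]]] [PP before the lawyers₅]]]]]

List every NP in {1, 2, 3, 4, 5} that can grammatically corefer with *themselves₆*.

*themselves* is an anaphor, so Principle A applies: it must be bound in its binding domain.
Binding domain of *themselves₆*: the embedded TP, whose subject is the editors₃.
*the pilots₁* c-commands the anaphor but is outside its binding domain → cannot satisfy Principle A.
*the senators₂* c-commands the anaphor but is outside its binding domain → cannot satisfy Principle A.
*the editors₃* c-commands the anaphor within its binding domain → licit binder.
*the directors₄* c-commands the anaphor within its binding domain → licit binder.
*the lawyers₅* does not c-command the anaphor → cannot bind it.

{3, 4}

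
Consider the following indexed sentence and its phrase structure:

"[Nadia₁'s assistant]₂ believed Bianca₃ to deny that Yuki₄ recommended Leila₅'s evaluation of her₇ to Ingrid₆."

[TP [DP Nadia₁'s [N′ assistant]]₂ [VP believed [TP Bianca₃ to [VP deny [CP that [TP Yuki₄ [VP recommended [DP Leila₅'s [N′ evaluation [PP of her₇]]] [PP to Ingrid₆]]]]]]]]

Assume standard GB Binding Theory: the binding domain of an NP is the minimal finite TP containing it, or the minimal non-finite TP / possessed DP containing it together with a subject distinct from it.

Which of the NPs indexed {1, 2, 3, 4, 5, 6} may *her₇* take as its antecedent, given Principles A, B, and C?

*her* is a pronoun, so Principle B applies: it must be free in its binding domain.
Binding domain of *her₇*: the possessed DP, whose subject is Leila₅.
*Nadia₁* and the pronoun do not c-command one another → neither Principle B nor Principle C is at stake; coindexation permitted.
*[Nadia₁'s assistant]₂* c-commands the pronoun but from outside its binding domain, and is not c-commanded by it → coindexation permitted.
*Bianca₃* c-commands the pronoun but from outside its binding domain, and is not c-commanded by it → coindexation permitted.
*Yuki₄* c-commands the pronoun but from outside its binding domain, and is not c-commanded by it → coindexation permitted.
*Leila₅* c-commands the pronoun within its binding domain → coindexation would violate Principle B.
*Ingrid₆* and the pronoun do not c-command one another → neither Principle B nor Principle C is at stake; coindexation permitted.

{1, 2, 3, 4, 6}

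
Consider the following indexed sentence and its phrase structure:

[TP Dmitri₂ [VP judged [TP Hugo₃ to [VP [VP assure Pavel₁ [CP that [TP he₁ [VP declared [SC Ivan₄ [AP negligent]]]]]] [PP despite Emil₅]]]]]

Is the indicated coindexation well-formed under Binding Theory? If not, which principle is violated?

The two coindexed NPs are *Pavel₁* and *he₁*.
*he₁* is a pronoun; nothing c-commands it within its binding domain (the embedded TP.), so Principle B holds trivially.
*Pavel₁* is an R-expression; *he₁* does not c-command it, and no other NP shares its index, so Principle C is satisfied.
All principles are respected.

grammatical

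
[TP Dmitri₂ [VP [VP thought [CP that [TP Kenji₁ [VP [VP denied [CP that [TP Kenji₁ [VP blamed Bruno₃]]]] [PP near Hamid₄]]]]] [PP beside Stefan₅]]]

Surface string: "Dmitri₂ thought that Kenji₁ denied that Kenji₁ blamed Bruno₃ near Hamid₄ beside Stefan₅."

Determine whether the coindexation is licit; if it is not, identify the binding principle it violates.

The two coindexed NPs are *Kenji₁* (the lower occurrence) and *Kenji₁* (the higher occurrence).
*Kenji₁* (the lower occurrence) is an R-expression. Principle C requires it to be free everywhere.
*Kenji₁* (the higher occurrence) c-commands it and carries the same index.
The R-expression is bound → Principle C violation.

Principle C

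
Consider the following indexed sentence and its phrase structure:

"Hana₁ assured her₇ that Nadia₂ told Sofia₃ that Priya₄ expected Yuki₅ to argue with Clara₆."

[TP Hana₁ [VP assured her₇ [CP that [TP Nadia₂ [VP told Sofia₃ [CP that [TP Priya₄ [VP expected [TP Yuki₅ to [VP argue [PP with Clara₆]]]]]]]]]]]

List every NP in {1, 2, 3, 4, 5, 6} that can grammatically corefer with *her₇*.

none

*her* is a pronoun, so Principle B applies: it must be free in its binding domain.
Binding domain of *her₇*: the matrix TP, whose subject is Hana₁.
*Hana₁* c-commands the pronoun within its binding domain → coindexation would violate Principle B.
*Nadia₂*: the pronoun c-commands this R-expression → coindexation would violate Principle C on *Nadia₂*.
*Sofia₃*: the pronoun c-commands this R-expression → coindexation would violate Principle C on *Sofia₃*.
*Priya₄*: the pronoun c-commands this R-expression → coindexation would violate Principle C on *Priya₄*.
*Yuki₅*: the pronoun c-commands this R-expression → coindexation would violate Principle C on *Yuki₅*.
*Clara₆*: the pronoun c-commands this R-expression → coindexation would violate Principle C on *Clara₆*.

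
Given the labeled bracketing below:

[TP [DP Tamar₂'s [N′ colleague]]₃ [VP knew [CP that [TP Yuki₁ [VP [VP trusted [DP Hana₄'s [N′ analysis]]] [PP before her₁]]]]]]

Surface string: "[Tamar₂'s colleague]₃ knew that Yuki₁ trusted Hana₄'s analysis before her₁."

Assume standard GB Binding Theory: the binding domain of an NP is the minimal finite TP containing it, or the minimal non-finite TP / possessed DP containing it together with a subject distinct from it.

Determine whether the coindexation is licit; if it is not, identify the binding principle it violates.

Principle B

The two coindexed NPs are *Yuki₁* and *her₁*.
*her₁* is a pronoun. Its binding domain is the embedded TP, whose subject is Yuki₁.
*Yuki₁* c-commands it within that domain and carries the same index.
The pronoun is locally bound → Principle B violation.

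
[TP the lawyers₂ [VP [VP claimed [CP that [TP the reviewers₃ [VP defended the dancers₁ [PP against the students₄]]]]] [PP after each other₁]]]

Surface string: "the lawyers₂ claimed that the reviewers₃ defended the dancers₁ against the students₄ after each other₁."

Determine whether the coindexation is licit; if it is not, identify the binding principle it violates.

Principle A

The two coindexed NPs are *the dancers₁* and *each other₁*.
*each other₁* is an anaphor. Principle A requires it to be bound within its binding domain — the matrix TP, whose subject is the lawyers₂.
Within that domain it is c-commanded by *the lawyers₂*, which does not share its index.
*the dancers₁* does not c-command the anaphor at all.
The anaphor is unbound in its domain → Principle A violation.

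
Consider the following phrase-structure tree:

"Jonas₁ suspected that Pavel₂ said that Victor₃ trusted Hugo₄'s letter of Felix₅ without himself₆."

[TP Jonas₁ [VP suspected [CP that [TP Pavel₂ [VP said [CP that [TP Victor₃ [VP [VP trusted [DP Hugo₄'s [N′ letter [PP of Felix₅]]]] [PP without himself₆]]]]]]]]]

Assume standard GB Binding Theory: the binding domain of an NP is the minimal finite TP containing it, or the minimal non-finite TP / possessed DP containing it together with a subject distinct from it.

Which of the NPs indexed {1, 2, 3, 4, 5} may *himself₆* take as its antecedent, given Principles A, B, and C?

{3}

*himself* is an anaphor, so Principle A applies: it must be bound in its binding domain.
Binding domain of *himself₆*: the embedded TP, whose subject is Victor₃.
*Jonas₁* c-commands the anaphor but is outside its binding domain → cannot satisfy Principle A.
*Pavel₂* c-commands the anaphor but is outside its binding domain → cannot satisfy Principle A.
*Victor₃* c-commands the anaphor within its binding domain → licit binder.
*Hugo₄* does not c-command the anaphor → cannot bind it.
*Felix₅* does not c-command the anaphor → cannot bind it.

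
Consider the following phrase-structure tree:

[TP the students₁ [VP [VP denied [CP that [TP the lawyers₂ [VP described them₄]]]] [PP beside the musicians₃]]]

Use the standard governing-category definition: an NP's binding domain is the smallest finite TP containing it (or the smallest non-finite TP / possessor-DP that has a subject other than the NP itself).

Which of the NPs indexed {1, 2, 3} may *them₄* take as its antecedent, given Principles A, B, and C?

{1, 3}

*them* is a pronoun, so Principle B applies: it must be free in its binding domain.
Binding domain of *them₄*: the embedded TP, whose subject is the lawyers₂.
*the students₁* c-commands the pronoun but from outside its binding domain, and is not c-commanded by it → coindexation permitted.
*the lawyers₂* c-commands the pronoun within its binding domain → coindexation would violate Principle B.
*the musicians₃* and the pronoun do not c-command one another → neither Principle B nor Principle C is at stake; coindexation permitted.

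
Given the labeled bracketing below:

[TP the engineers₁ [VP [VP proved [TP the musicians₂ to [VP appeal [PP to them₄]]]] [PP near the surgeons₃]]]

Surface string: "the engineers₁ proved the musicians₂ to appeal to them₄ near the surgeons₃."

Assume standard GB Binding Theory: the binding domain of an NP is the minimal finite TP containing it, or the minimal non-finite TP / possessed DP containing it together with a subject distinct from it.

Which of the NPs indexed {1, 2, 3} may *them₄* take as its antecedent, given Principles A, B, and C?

{1, 3}

*them* is a pronoun, so Principle B applies: it must be free in its binding domain.
Binding domain of *them₄*: the embedded TP, whose subject is the musicians₂.
*the engineers₁* c-commands the pronoun but from outside its binding domain, and is not c-commanded by it → coindexation permitted.
*the musicians₂* c-commands the pronoun within its binding domain → coindexation would violate Principle B.
*the surgeons₃* and the pronoun do not c-command one another → neither Principle B nor Principle C is at stake; coindexation permitted.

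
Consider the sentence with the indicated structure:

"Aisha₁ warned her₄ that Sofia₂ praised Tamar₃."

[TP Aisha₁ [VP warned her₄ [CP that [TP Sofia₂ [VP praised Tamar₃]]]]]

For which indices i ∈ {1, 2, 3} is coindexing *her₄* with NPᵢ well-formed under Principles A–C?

*her* is a pronoun, so Principle B applies: it must be free in its binding domain.
Binding domain of *her₄*: the matrix TP, whose subject is Aisha₁.
*Aisha₁* c-commands the pronoun within its binding domain → coindexation would violate Principle B.
*Sofia₂*: the pronoun c-commands this R-expression → coindexation would violate Principle C on *Sofia₂*.
*Tamar₃*: the pronoun c-commands this R-expression → coindexation would violate Principle C on *Tamar₃*.

none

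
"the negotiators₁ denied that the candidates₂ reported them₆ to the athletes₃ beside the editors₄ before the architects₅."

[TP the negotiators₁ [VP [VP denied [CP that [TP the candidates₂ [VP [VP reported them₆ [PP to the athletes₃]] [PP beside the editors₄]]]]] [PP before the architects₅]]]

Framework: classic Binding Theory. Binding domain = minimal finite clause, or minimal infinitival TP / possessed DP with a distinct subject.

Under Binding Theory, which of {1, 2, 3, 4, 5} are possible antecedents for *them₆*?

*them* is a pronoun, so Principle B applies: it must be free in its binding domain.
Binding domain of *them₆*: the embedded TP, whose subject is the candidates₂.
*the negotiators₁* c-commands the pronoun but from outside its binding domain, and is not c-commanded by it → coindexation permitted.
*the candidates₂* c-commands the pronoun within its binding domain → coindexation would violate Principle B.
*the athletes₃*: the pronoun c-commands this R-expression → coindexation would violate Principle C on *the athletes₃*.
*the editors₄* and the pronoun do not c-command one another → neither Principle B nor Principle C is at stake; coindexation permitted.
*the architects₅* and the pronoun do not c-command one another → neither Principle B nor Principle C is at stake; coindexation permitted.

{1, 4, 5}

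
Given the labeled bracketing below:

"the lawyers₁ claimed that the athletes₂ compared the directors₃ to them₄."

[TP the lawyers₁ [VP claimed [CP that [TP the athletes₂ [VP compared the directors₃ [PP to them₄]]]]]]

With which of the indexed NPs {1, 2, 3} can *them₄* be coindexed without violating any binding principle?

{1}

*them* is a pronoun, so Principle B applies: it must be free in its binding domain.
Binding domain of *them₄*: the embedded TP, whose subject is the athletes₂.
*the lawyers₁* c-commands the pronoun but from outside its binding domain, and is not c-commanded by it → coindexation permitted.
*the athletes₂* c-commands the pronoun within its binding domain → coindexation would violate Principle B.
*the directors₃* c-commands the pronoun within its binding domain → coindexation would violate Principle B.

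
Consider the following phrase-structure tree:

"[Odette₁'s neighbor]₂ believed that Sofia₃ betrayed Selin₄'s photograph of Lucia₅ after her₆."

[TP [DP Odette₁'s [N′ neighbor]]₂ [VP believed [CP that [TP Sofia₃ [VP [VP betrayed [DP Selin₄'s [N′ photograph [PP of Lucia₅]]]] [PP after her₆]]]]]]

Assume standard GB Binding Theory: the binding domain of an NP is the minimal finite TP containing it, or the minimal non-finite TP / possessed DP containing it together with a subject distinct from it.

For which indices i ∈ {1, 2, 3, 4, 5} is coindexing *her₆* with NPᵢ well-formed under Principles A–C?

*her* is a pronoun, so Principle B applies: it must be free in its binding domain.
Binding domain of *her₆*: the embedded TP, whose subject is Sofia₃.
*Odette₁* and the pronoun do not c-command one another → neither Principle B nor Principle C is at stake; coindexation permitted.
*[Odette₁'s neighbor]₂* c-commands the pronoun but from outside its binding domain, and is not c-commanded by it → coindexation permitted.
*Sofia₃* c-commands the pronoun within its binding domain → coindexation would violate Principle B.
*Selin₄* and the pronoun do not c-command one another → neither Principle B nor Principle C is at stake; coindexation permitted.
*Lucia₅* and the pronoun do not c-command one another → neither Principle B nor Principle C is at stake; coindexation permitted.

{1, 2, 4, 5}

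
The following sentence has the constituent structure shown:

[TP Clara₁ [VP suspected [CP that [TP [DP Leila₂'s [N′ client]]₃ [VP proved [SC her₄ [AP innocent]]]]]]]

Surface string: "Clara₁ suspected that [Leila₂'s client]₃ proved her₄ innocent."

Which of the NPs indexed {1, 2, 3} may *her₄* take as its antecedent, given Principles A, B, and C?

*her* is a pronoun, so Principle B applies: it must be free in its binding domain.
Binding domain of *her₄*: the embedded TP, whose subject is [Leila₂'s client]₃.
*Clara₁* c-commands the pronoun but from outside its binding domain, and is not c-commanded by it → coindexation permitted.
*Leila₂* and the pronoun do not c-command one another → neither Principle B nor Principle C is at stake; coindexation permitted.
*[Leila₂'s client]₃* c-commands the pronoun within its binding domain → coindexation would violate Principle B.

{1, 2}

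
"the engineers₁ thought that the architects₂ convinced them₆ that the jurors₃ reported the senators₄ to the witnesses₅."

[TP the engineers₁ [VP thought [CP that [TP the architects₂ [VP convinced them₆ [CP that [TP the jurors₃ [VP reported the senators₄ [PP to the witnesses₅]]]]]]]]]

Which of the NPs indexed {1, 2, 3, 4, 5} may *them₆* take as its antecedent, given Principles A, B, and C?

{1}

*them* is a pronoun, so Principle B applies: it must be free in its binding domain.
Binding domain of *them₆*: the embedded TP, whose subject is the architects₂.
*the engineers₁* c-commands the pronoun but from outside its binding domain, and is not c-commanded by it → coindexation permitted.
*the architects₂* c-commands the pronoun within its binding domain → coindexation would violate Principle B.
*the jurors₃*: the pronoun c-commands this R-expression → coindexation would violate Principle C on *the jurors₃*.
*the senators₄*: the pronoun c-commands this R-expression → coindexation would violate Principle C on *the senators₄*.
*the witnesses₅*: the pronoun c-commands this R-expression → coindexation would violate Principle C on *the witnesses₅*.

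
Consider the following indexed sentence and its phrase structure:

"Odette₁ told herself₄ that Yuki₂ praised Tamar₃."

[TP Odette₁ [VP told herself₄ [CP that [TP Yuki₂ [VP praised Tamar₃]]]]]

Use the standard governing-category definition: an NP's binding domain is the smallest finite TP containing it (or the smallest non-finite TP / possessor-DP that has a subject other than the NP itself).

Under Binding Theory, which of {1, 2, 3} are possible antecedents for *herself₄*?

{1}

*herself* is an anaphor, so Principle A applies: it must be bound in its binding domain.
Binding domain of *herself₄*: the matrix TP, whose subject is Odette₁.
*Odette₁* c-commands the anaphor within its binding domain → licit binder.
*Yuki₂* does not c-command the anaphor → cannot bind it.
*Tamar₃* does not c-command the anaphor → cannot bind it.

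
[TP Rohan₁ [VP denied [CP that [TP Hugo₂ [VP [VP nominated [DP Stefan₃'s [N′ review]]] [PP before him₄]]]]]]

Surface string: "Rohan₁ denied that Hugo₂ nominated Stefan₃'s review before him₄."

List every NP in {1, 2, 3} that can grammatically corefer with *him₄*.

*him* is a pronoun, so Principle B applies: it must be free in its binding domain.
Binding domain of *him₄*: the embedded TP, whose subject is Hugo₂.
*Rohan₁* c-commands the pronoun but from outside its binding domain, and is not c-commanded by it → coindexation permitted.
*Hugo₂* c-commands the pronoun within its binding domain → coindexation would violate Principle B.
*Stefan₃* and the pronoun do not c-command one another → neither Principle B nor Principle C is at stake; coindexation permitted.

{1, 3}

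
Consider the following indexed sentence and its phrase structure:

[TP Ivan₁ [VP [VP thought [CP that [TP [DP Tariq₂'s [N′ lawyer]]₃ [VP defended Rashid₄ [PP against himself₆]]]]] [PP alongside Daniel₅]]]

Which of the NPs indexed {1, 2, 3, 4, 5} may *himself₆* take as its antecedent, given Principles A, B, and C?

*himself* is an anaphor, so Principle A applies: it must be bound in its binding domain.
Binding domain of *himself₆*: the embedded TP, whose subject is [Tariq₂'s lawyer]₃.
*Ivan₁* c-commands the anaphor but is outside its binding domain → cannot satisfy Principle A.
*Tariq₂* does not c-command the anaphor → cannot bind it.
*[Tariq₂'s lawyer]₃* c-commands the anaphor within its binding domain → licit binder.
*Rashid₄* c-commands the anaphor within its binding domain → licit binder.
*Daniel₅* does not c-command the anaphor → cannot bind it.

{3, 4}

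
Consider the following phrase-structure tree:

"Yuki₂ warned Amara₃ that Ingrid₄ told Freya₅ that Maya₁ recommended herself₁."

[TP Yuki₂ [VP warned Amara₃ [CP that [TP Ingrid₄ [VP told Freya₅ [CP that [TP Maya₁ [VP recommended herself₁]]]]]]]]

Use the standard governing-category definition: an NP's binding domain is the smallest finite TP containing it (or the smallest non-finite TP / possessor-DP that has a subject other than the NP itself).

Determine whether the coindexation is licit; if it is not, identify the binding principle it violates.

grammatical

The two coindexed NPs are *Maya₁* and *herself₁*.
*herself₁* is an anaphor; its binding domain is the embedded TP, whose subject is Maya₁. *Maya₁* c-commands it within that domain and shares its index, so Principle A is satisfied.
*Maya₁* is an R-expression; *herself₁* does not c-command it, and no other NP shares its index, so Principle C is satisfied.
All principles are respected.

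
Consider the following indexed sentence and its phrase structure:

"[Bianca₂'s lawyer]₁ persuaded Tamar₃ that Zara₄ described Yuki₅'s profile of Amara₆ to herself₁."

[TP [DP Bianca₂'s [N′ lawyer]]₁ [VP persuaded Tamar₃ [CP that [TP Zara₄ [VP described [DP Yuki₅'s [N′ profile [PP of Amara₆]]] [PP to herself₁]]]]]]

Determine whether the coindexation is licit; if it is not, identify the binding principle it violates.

Principle A

The two coindexed NPs are *[Bianca₂'s lawyer]₁* and *herself₁*.
*herself₁* is an anaphor. Principle A requires it to be bound within its binding domain — the embedded TP, whose subject is Zara₄.
Within that domain it is c-commanded by *Zara₄*, which does not share its index.
*[Bianca₂'s lawyer]₁* does c-command the anaphor, but from outside its binding domain.
The anaphor is unbound in its domain → Principle A violation.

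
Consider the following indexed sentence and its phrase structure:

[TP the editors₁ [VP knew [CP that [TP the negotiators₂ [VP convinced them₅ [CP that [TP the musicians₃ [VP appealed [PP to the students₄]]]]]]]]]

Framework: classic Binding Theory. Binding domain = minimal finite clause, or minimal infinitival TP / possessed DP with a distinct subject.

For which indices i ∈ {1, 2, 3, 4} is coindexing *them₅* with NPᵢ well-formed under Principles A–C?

{1}

*them* is a pronoun, so Principle B applies: it must be free in its binding domain.
Binding domain of *them₅*: the embedded TP, whose subject is the negotiators₂.
*the editors₁* c-commands the pronoun but from outside its binding domain, and is not c-commanded by it → coindexation permitted.
*the negotiators₂* c-commands the pronoun within its binding domain → coindexation would violate Principle B.
*the musicians₃*: the pronoun c-commands this R-expression → coindexation would violate Principle C on *the musicians₃*.
*the students₄*: the pronoun c-commands this R-expression → coindexation would violate Principle C on *the students₄*.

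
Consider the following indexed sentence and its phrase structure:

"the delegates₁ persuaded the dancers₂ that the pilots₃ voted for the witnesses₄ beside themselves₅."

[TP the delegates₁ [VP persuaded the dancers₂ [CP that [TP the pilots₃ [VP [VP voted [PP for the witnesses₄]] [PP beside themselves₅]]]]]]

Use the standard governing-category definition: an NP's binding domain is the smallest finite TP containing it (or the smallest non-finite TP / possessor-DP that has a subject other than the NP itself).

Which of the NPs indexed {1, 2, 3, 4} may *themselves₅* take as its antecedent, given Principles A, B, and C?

{3}

*themselves* is an anaphor, so Principle A applies: it must be bound in its binding domain.
Binding domain of *themselves₅*: the embedded TP, whose subject is the pilots₃.
*the delegates₁* c-commands the anaphor but is outside its binding domain → cannot satisfy Principle A.
*the dancers₂* c-commands the anaphor but is outside its binding domain → cannot satisfy Principle A.
*the pilots₃* c-commands the anaphor within its binding domain → licit binder.
*the witnesses₄* does not c-command the anaphor → cannot bind it.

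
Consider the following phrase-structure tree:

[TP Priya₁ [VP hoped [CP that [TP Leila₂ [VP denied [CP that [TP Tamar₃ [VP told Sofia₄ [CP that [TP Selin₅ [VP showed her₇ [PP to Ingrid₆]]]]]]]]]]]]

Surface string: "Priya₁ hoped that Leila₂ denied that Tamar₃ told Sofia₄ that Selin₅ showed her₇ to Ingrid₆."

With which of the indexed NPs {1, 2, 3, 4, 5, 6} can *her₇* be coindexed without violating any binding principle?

{1, 2, 3, 4}

*her* is a pronoun, so Principle B applies: it must be free in its binding domain.
Binding domain of *her₇*: the embedded TP, whose subject is Selin₅.
*Priya₁* c-commands the pronoun but from outside its binding domain, and is not c-commanded by it → coindexation permitted.
*Leila₂* c-commands the pronoun but from outside its binding domain, and is not c-commanded by it → coindexation permitted.
*Tamar₃* c-commands the pronoun but from outside its binding domain, and is not c-commanded by it → coindexation permitted.
*Sofia₄* c-commands the pronoun but from outside its binding domain, and is not c-commanded by it → coindexation permitted.
*Selin₅* c-commands the pronoun within its binding domain → coindexation would violate Principle B.
*Ingrid₆*: the pronoun c-commands this R-expression → coindexation would violate Principle C on *Ingrid₆*.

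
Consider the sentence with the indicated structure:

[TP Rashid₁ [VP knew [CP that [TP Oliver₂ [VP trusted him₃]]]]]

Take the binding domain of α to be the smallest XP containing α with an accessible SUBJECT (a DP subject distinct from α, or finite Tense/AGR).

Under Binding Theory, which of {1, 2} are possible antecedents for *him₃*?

*him* is a pronoun, so Principle B applies: it must be free in its binding domain.
Binding domain of *him₃*: the embedded TP, whose subject is Oliver₂.
*Rashid₁* c-commands the pronoun but from outside its binding domain, and is not c-commanded by it → coindexation permitted.
*Oliver₂* c-commands the pronoun within its binding domain → coindexation would violate Principle B.

{1}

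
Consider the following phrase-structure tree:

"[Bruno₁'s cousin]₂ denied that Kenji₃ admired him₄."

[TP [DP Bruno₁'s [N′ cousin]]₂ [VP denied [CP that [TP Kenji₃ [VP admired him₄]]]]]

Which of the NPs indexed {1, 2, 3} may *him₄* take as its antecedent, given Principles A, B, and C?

{1, 2}

*him* is a pronoun, so Principle B applies: it must be free in its binding domain.
Binding domain of *him₄*: the embedded TP, whose subject is Kenji₃.
*Bruno₁* and the pronoun do not c-command one another → neither Principle B nor Principle C is at stake; coindexation permitted.
*[Bruno₁'s cousin]₂* c-commands the pronoun but from outside its binding domain, and is not c-commanded by it → coindexation permitted.
*Kenji₃* c-commands the pronoun within its binding domain → coindexation would violate Principle B.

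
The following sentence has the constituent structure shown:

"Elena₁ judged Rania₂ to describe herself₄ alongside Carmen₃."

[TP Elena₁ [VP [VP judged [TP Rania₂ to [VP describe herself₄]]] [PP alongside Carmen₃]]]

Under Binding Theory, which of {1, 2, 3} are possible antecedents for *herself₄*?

{2}

*herself* is an anaphor, so Principle A applies: it must be bound in its binding domain.
Binding domain of *herself₄*: the embedded TP, whose subject is Rania₂.
*Elena₁* c-commands the anaphor but is outside its binding domain → cannot satisfy Principle A.
*Rania₂* c-commands the anaphor within its binding domain → licit binder.
*Carmen₃* does not c-command the anaphor → cannot bind it.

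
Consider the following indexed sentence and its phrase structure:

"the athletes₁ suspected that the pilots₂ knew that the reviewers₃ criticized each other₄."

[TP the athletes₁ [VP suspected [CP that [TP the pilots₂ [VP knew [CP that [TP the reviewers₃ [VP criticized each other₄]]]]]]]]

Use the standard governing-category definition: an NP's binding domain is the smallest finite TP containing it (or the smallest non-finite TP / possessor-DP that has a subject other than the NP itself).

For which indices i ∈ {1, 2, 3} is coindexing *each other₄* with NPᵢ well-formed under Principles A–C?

{3}

*each other* is an anaphor, so Principle A applies: it must be bound in its binding domain.
Binding domain of *each other₄*: the embedded TP, whose subject is the reviewers₃.
*the athletes₁* c-commands the anaphor but is outside its binding domain → cannot satisfy Principle A.
*the pilots₂* c-commands the anaphor but is outside its binding domain → cannot satisfy Principle A.
*the reviewers₃* c-commands the anaphor within its binding domain → licit binder.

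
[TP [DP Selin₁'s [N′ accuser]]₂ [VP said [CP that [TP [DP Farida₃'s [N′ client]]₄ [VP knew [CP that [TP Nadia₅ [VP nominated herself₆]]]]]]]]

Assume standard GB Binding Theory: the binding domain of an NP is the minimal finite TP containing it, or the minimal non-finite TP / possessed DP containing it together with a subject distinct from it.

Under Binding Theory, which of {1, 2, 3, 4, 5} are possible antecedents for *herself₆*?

{5}

*herself* is an anaphor, so Principle A applies: it must be bound in its binding domain.
Binding domain of *herself₆*: the embedded TP, whose subject is Nadia₅.
*Selin₁* does not c-command the anaphor → cannot bind it.
*[Selin₁'s accuser]₂* c-commands the anaphor but is outside its binding domain → cannot satisfy Principle A.
*Farida₃* does not c-command the anaphor → cannot bind it.
*[Farida₃'s client]₄* c-commands the anaphor but is outside its binding domain → cannot satisfy Principle A.
*Nadia₅* c-commands the anaphor within its binding domain → licit binder.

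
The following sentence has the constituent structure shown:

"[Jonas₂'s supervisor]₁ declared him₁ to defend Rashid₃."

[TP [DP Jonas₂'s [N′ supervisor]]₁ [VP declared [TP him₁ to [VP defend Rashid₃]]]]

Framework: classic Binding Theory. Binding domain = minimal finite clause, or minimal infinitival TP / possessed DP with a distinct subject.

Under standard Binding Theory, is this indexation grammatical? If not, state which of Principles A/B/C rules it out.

The two coindexed NPs are *[Jonas₂'s supervisor]₁* and *him₁*.
*him₁* is a pronoun. Its binding domain is the matrix TP, whose subject is [Jonas₂'s supervisor]₁.
*[Jonas₂'s supervisor]₁* c-commands it within that domain and carries the same index.
The pronoun is locally bound → Principle B violation.

Principle B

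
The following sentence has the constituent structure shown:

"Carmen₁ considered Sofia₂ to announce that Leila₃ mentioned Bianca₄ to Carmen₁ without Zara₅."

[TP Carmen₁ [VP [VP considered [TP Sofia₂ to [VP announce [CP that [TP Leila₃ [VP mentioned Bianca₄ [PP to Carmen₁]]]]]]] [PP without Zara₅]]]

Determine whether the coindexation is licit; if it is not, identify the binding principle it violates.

The two coindexed NPs are *Carmen₁* (the lower occurrence) and *Carmen₁* (the higher occurrence).
*Carmen₁* (the lower occurrence) is an R-expression. Principle C requires it to be free everywhere.
*Carmen₁* (the higher occurrence) c-commands it and carries the same index.
The R-expression is bound → Principle C violation.

Principle C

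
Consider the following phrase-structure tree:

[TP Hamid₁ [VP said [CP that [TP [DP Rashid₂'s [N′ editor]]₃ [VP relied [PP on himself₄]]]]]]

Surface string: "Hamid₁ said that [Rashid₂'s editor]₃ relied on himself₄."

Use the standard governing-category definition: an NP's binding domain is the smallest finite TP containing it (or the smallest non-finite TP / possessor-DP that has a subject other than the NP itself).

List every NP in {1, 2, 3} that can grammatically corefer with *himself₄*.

{3}

*himself* is an anaphor, so Principle A applies: it must be bound in its binding domain.
Binding domain of *himself₄*: the embedded TP, whose subject is [Rashid₂'s editor]₃.
*Hamid₁* c-commands the anaphor but is outside its binding domain → cannot satisfy Principle A.
*Rashid₂* does not c-command the anaphor → cannot bind it.
*[Rashid₂'s editor]₃* c-commands the anaphor within its binding domain → licit binder.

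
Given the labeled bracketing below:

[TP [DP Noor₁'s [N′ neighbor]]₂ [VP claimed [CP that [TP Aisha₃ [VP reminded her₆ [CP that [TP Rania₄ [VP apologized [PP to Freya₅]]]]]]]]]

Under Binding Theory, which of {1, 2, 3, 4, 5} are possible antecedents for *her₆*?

{1, 2}

*her* is a pronoun, so Principle B applies: it must be free in its binding domain.
Binding domain of *her₆*: the embedded TP, whose subject is Aisha₃.
*Noor₁* and the pronoun do not c-command one another → neither Principle B nor Principle C is at stake; coindexation permitted.
*[Noor₁'s neighbor]₂* c-commands the pronoun but from outside its binding domain, and is not c-commanded by it → coindexation permitted.
*Aisha₃* c-commands the pronoun within its binding domain → coindexation would violate Principle B.
*Rania₄*: the pronoun c-commands this R-expression → coindexation would violate Principle C on *Rania₄*.
*Freya₅*: the pronoun c-commands this R-expression → coindexation would violate Principle C on *Freya₅*.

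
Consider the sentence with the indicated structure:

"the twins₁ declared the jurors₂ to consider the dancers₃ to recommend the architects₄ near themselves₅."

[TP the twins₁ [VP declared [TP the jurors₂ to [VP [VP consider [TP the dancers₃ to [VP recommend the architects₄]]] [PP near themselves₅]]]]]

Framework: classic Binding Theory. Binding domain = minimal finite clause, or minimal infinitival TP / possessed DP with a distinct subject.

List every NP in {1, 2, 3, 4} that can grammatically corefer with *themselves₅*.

*themselves* is an anaphor, so Principle A applies: it must be bound in its binding domain.
Binding domain of *themselves₅*: the embedded TP, whose subject is the jurors₂.
*the twins₁* c-commands the anaphor but is outside its binding domain → cannot satisfy Principle A.
*the jurors₂* c-commands the anaphor within its binding domain → licit binder.
*the dancers₃* does not c-command the anaphor → cannot bind it.
*the architects₄* does not c-command the anaphor → cannot bind it.

{2}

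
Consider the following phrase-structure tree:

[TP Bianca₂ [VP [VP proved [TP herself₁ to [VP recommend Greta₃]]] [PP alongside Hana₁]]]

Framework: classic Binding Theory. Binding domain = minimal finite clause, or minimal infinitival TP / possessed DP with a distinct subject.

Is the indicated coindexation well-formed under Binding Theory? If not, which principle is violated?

Principle A

The two coindexed NPs are *Hana₁* and *herself₁*.
*herself₁* is an anaphor. Principle A requires it to be bound within its binding domain — the matrix TP, whose subject is Bianca₂.
Within that domain it is c-commanded by *Bianca₂*, which does not share its index.
*Hana₁* does not c-command the anaphor at all.
The anaphor is unbound in its domain → Principle A violation.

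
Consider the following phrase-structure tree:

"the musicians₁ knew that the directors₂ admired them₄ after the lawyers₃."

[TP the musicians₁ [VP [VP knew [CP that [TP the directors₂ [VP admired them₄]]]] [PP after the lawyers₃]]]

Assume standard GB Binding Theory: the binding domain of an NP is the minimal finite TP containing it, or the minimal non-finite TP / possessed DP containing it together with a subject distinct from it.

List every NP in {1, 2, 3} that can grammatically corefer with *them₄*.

{1, 3}

*them* is a pronoun, so Principle B applies: it must be free in its binding domain.
Binding domain of *them₄*: the embedded TP, whose subject is the directors₂.
*the musicians₁* c-commands the pronoun but from outside its binding domain, and is not c-commanded by it → coindexation permitted.
*the directors₂* c-commands the pronoun within its binding domain → coindexation would violate Principle B.
*the lawyers₃* and the pronoun do not c-command one another → neither Principle B nor Principle C is at stake; coindexation permitted.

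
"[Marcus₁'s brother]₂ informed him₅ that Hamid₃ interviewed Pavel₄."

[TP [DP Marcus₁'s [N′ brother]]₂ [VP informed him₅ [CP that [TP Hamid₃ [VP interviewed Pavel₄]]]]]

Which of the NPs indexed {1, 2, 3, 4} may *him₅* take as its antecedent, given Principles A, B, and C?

{1}

*him* is a pronoun, so Principle B applies: it must be free in its binding domain.
Binding domain of *him₅*: the matrix TP, whose subject is [Marcus₁'s brother]₂.
*Marcus₁* and the pronoun do not c-command one another → neither Principle B nor Principle C is at stake; coindexation permitted.
*[Marcus₁'s brother]₂* c-commands the pronoun within its binding domain → coindexation would violate Principle B.
*Hamid₃*: the pronoun c-commands this R-expression → coindexation would violate Principle C on *Hamid₃*.
*Pavel₄*: the pronoun c-commands this R-expression → coindexation would violate Principle C on *Pavel₄*.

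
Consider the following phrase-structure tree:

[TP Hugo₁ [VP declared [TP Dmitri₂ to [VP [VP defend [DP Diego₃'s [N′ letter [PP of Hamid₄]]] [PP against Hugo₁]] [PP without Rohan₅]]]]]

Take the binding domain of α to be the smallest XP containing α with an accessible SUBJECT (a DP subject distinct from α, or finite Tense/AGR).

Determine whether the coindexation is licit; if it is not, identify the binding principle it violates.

Principle C

The two coindexed NPs are *Hugo₁* (the higher occurrence) and *Hugo₁* (the lower occurrence).
*Hugo₁* (the lower occurrence) is an R-expression. Principle C requires it to be free everywhere.
*Hugo₁* (the higher occurrence) c-commands it and carries the same index.
The R-expression is bound → Principle C violation.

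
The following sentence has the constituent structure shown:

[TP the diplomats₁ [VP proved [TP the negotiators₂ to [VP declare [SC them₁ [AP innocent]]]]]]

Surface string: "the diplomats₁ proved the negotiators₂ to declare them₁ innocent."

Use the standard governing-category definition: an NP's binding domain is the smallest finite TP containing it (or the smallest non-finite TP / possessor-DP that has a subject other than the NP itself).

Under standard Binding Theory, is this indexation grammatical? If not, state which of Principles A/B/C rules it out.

The two coindexed NPs are *the diplomats₁* and *them₁*.
*them₁* is a pronoun; its binding domain is the embedded TP, whose subject is the negotiators₂. Within that domain it is c-commanded only by *the negotiators₂*, which carries a different index — the pronoun is free locally, so Principle B holds.
*the diplomats₁* is an R-expression; *them₁* does not c-command it, and no other NP shares its index, so Principle C is satisfied.
All principles are respected.

grammatical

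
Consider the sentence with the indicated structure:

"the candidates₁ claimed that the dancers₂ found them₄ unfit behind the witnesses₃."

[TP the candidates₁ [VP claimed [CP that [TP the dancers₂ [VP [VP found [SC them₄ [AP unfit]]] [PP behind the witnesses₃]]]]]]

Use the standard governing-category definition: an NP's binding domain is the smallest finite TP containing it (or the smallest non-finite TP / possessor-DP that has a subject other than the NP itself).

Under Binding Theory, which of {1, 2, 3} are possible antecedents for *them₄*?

*them* is a pronoun, so Principle B applies: it must be free in its binding domain.
Binding domain of *them₄*: the embedded TP, whose subject is the dancers₂.
*the candidates₁* c-commands the pronoun but from outside its binding domain, and is not c-commanded by it → coindexation permitted.
*the dancers₂* c-commands the pronoun within its binding domain → coindexation would violate Principle B.
*the witnesses₃* and the pronoun do not c-command one another → neither Principle B nor Principle C is at stake; coindexation permitted.

{1, 3}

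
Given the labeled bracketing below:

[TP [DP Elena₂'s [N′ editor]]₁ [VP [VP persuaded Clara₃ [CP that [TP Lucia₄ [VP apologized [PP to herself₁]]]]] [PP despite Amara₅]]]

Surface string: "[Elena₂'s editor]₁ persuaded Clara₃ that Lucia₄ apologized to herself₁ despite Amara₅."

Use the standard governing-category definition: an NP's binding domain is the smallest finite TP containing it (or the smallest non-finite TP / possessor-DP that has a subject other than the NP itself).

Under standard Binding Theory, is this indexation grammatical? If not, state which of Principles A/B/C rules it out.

Principle A

The two coindexed NPs are *[Elena₂'s editor]₁* and *herself₁*.
*herself₁* is an anaphor. Principle A requires it to be bound within its binding domain — the embedded TP, whose subject is Lucia₄.
Within that domain it is c-commanded by *Lucia₄*, which does not share its index.
*[Elena₂'s editor]₁* does c-command the anaphor, but from outside its binding domain.
The anaphor is unbound in its domain → Principle A violation.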